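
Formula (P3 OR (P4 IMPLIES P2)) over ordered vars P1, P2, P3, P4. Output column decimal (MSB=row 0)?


Formula: (P3 OR (P4 IMPLIES P2)) over P1, P2, P3, P4 (16 rows)
Evaluate each row (bits = P1,P2,P3,P4, MSB first):
  row 0 [0000]: (0 OR (0 IMPLIES 0)) -> 1
  row 1 [0001]: (0 OR (1 IMPLIES 0)) -> 0
  row 2 [0010]: (1 OR (0 IMPLIES 0)) -> 1
  row 3 [0011]: (1 OR (1 IMPLIES 0)) -> 1
  row 4 [0100]: (0 OR (0 IMPLIES 1)) -> 1
  row 5 [0101]: (0 OR (1 IMPLIES 1)) -> 1
  row 6 [0110]: (1 OR (0 IMPLIES 1)) -> 1
  row 7 [0111]: (1 OR (1 IMPLIES 1)) -> 1
  row 8 [1000]: (0 OR (0 IMPLIES 0)) -> 1
  row 9 [1001]: (0 OR (1 IMPLIES 0)) -> 0
  row 10 [1010]: (1 OR (0 IMPLIES 0)) -> 1
  row 11 [1011]: (1 OR (1 IMPLIES 0)) -> 1
  row 12 [1100]: (0 OR (0 IMPLIES 1)) -> 1
  row 13 [1101]: (0 OR (1 IMPLIES 1)) -> 1
  row 14 [1110]: (1 OR (0 IMPLIES 1)) -> 1
  row 15 [1111]: (1 OR (1 IMPLIES 1)) -> 1
Full result column, 4 rows per line (P1,P2 fixed per line; P3,P4 runs 00..11 left to right):
  rows 0-3 [P1,P2=00]: 1011  = hex B
  rows 4-7 [P1,P2=01]: 1111  = hex F
  rows 8-11 [P1,P2=10]: 1011  = hex B
  rows 12-15 [P1,P2=11]: 1111  = hex F
Output column (row 0 .. row 15) = 1011111110111111
Output column grouped in 4s = 1011 1111 1011 1111 = 0xBFBF
Convert to decimal digit by digit (value = value*16 + digit):
  B -> 11
  11*16 + 15 (F) = 191
  191*16 + 11 (B) = 3067
  3067*16 + 15 (F) = 49087
Decimal = 49087

49087


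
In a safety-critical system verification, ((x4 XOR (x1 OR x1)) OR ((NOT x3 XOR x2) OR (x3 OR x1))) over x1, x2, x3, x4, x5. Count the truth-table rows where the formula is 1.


Formula: ((x4 XOR (x1 OR x1)) OR ((NOT x3 XOR x2) OR (x3 OR x1))) over 5 vars (32 rows)
Evaluate each row (x1, x2, x3, x4, x5 as bits, MSB first):
  row 0 [00000]: ((0 XOR (0 OR 0)) OR ((NOT 0 XOR 0) OR (0 OR 0))) -> 1
  row 1 [00001]: ((0 XOR (0 OR 0)) OR ((NOT 0 XOR 0) OR (0 OR 0))) -> 1
  row 2 [00010]: ((1 XOR (0 OR 0)) OR ((NOT 0 XOR 0) OR (0 OR 0))) -> 1
  row 3 [00011]: ((1 XOR (0 OR 0)) OR ((NOT 0 XOR 0) OR (0 OR 0))) -> 1
  row 4 [00100]: ((0 XOR (0 OR 0)) OR ((NOT 1 XOR 0) OR (1 OR 0))) -> 1
  row 5 [00101]: ((0 XOR (0 OR 0)) OR ((NOT 1 XOR 0) OR (1 OR 0))) -> 1
  row 6 [00110]: ((1 XOR (0 OR 0)) OR ((NOT 1 XOR 0) OR (1 OR 0))) -> 1
  row 7 [00111]: ((1 XOR (0 OR 0)) OR ((NOT 1 XOR 0) OR (1 OR 0))) -> 1
  row 8 [01000]: ((0 XOR (0 OR 0)) OR ((NOT 0 XOR 1) OR (0 OR 0))) -> 0
  row 9 [01001]: ((0 XOR (0 OR 0)) OR ((NOT 0 XOR 1) OR (0 OR 0))) -> 0
  row 10 [01010]: ((1 XOR (0 OR 0)) OR ((NOT 0 XOR 1) OR (0 OR 0))) -> 1
  row 11 [01011]: ((1 XOR (0 OR 0)) OR ((NOT 0 XOR 1) OR (0 OR 0))) -> 1
  row 12 [01100]: ((0 XOR (0 OR 0)) OR ((NOT 1 XOR 1) OR (1 OR 0))) -> 1
  row 13 [01101]: ((0 XOR (0 OR 0)) OR ((NOT 1 XOR 1) OR (1 OR 0))) -> 1
  row 14 [01110]: ((1 XOR (0 OR 0)) OR ((NOT 1 XOR 1) OR (1 OR 0))) -> 1
  row 15 [01111]: ((1 XOR (0 OR 0)) OR ((NOT 1 XOR 1) OR (1 OR 0))) -> 1
  row 16 [10000]: ((0 XOR (1 OR 1)) OR ((NOT 0 XOR 0) OR (0 OR 1))) -> 1
  row 17 [10001]: ((0 XOR (1 OR 1)) OR ((NOT 0 XOR 0) OR (0 OR 1))) -> 1
  row 18 [10010]: ((1 XOR (1 OR 1)) OR ((NOT 0 XOR 0) OR (0 OR 1))) -> 1
  row 19 [10011]: ((1 XOR (1 OR 1)) OR ((NOT 0 XOR 0) OR (0 OR 1))) -> 1
  row 20 [10100]: ((0 XOR (1 OR 1)) OR ((NOT 1 XOR 0) OR (1 OR 1))) -> 1
  row 21 [10101]: ((0 XOR (1 OR 1)) OR ((NOT 1 XOR 0) OR (1 OR 1))) -> 1
  row 22 [10110]: ((1 XOR (1 OR 1)) OR ((NOT 1 XOR 0) OR (1 OR 1))) -> 1
  row 23 [10111]: ((1 XOR (1 OR 1)) OR ((NOT 1 XOR 0) OR (1 OR 1))) -> 1
  row 24 [11000]: ((0 XOR (1 OR 1)) OR ((NOT 0 XOR 1) OR (0 OR 1))) -> 1
  row 25 [11001]: ((0 XOR (1 OR 1)) OR ((NOT 0 XOR 1) OR (0 OR 1))) -> 1
  row 26 [11010]: ((1 XOR (1 OR 1)) OR ((NOT 0 XOR 1) OR (0 OR 1))) -> 1
  row 27 [11011]: ((1 XOR (1 OR 1)) OR ((NOT 0 XOR 1) OR (0 OR 1))) -> 1
  row 28 [11100]: ((0 XOR (1 OR 1)) OR ((NOT 1 XOR 1) OR (1 OR 1))) -> 1
  row 29 [11101]: ((0 XOR (1 OR 1)) OR ((NOT 1 XOR 1) OR (1 OR 1))) -> 1
  row 30 [11110]: ((1 XOR (1 OR 1)) OR ((NOT 1 XOR 1) OR (1 OR 1))) -> 1
  row 31 [11111]: ((1 XOR (1 OR 1)) OR ((NOT 1 XOR 1) OR (1 OR 1))) -> 1
Full result column, 8 rows per line (x1,x2 fixed per line; x3,x4,x5 runs 000..111 left to right):
  rows 0-7 [x1,x2=00]: 11111111  (ones: 8)
  rows 8-15 [x1,x2=01]: 00111111  (ones: 6)
  rows 16-23 [x1,x2=10]: 11111111  (ones: 8)
  rows 24-31 [x1,x2=11]: 11111111  (ones: 8)
Count of 1-rows = 8+6+8+8 = 30

30


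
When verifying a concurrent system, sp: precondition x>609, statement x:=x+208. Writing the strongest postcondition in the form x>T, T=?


Formula: sp(P, x:=E) = exists old_x. (x = E[old_x/x]) AND P[old_x/x] (old_x is the value of x before the assignment; eliminate old_x by solving x = E[old_x/x] for old_x)
Step 1: Precondition P: x>609, i.e. old_x > 609
Step 2: Assignment gives x = old_x + 208, so old_x = x - 208
Step 3: Substitute into P: x - 208 > 609
Step 4: Simplify: x > 609+208 = 817

817


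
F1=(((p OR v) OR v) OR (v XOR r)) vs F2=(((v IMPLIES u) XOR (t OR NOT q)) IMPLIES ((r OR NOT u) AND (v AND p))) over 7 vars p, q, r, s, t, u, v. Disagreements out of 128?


F1 = (((p OR v) OR v) OR (v XOR r))
F2 = (((v IMPLIES u) XOR (t OR NOT q)) IMPLIES ((r OR NOT u) AND (v AND p)))
Evaluate both on each of 128 rows (bits = p,q,r,s,t,u,v):
  row 0 [0000000]: F1=0 F2=1 (differ) -> 1
  row 1 [0000001]: F1=1 F2=0 (differ) -> 1
  row 2 [0000010]: F1=0 F2=1 (differ) -> 1
  row 3 [0000011]: F1=1 F2=1 -> 0
  row 4 [0000100]: F1=0 F2=1 (differ) -> 1
  (every remaining row is evaluated the same way; all 128 results are listed next)
Full result column, 8 rows per line (p,q,r,s fixed per line; t,u,v runs 000..111 left to right):
  rows 0-7 [p,q,r,s=0000]: 11101110  (ones: 6)
  rows 8-15 [p,q,r,s=0001]: 11101110  (ones: 6)
  rows 16-23 [p,q,r,s=0010]: 01000100  (ones: 2)
  rows 24-31 [p,q,r,s=0011]: 01000100  (ones: 2)
  rows 32-39 [p,q,r,s=0100]: 00011110  (ones: 4)
  rows 40-47 [p,q,r,s=0101]: 00011110  (ones: 4)
  rows 48-55 [p,q,r,s=0110]: 10110100  (ones: 4)
  rows 56-63 [p,q,r,s=0111]: 10110100  (ones: 4)
  rows 64-71 [p,q,r,s=1000]: 00000000  (ones: 0)
  rows 72-79 [p,q,r,s=1001]: 00000000  (ones: 0)
  rows 80-87 [p,q,r,s=1010]: 00000000  (ones: 0)
  rows 88-95 [p,q,r,s=1011]: 00000000  (ones: 0)
  rows 96-103 [p,q,r,s=1100]: 10110000  (ones: 3)
  rows 104-111 [p,q,r,s=1101]: 10110000  (ones: 3)
  rows 112-119 [p,q,r,s=1110]: 10100000  (ones: 2)
  rows 120-127 [p,q,r,s=1111]: 10100000  (ones: 2)
Disagreements = 6+6+2+2+4+4+4+4+0+0+0+0+3+3+2+2 = 42

42


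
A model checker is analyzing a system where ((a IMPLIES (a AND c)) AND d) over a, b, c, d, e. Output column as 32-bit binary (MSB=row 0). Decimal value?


Formula: ((a IMPLIES (a AND c)) AND d) over a, b, c, d, e (32 rows)
Evaluate each row (bits = a,b,c,d,e, MSB first):
  row 0 [00000]: ((0 IMPLIES (0 AND 0)) AND 0) -> 0
  row 1 [00001]: ((0 IMPLIES (0 AND 0)) AND 0) -> 0
  row 2 [00010]: ((0 IMPLIES (0 AND 0)) AND 1) -> 1
  row 3 [00011]: ((0 IMPLIES (0 AND 0)) AND 1) -> 1
  row 4 [00100]: ((0 IMPLIES (0 AND 1)) AND 0) -> 0
  row 5 [00101]: ((0 IMPLIES (0 AND 1)) AND 0) -> 0
  row 6 [00110]: ((0 IMPLIES (0 AND 1)) AND 1) -> 1
  row 7 [00111]: ((0 IMPLIES (0 AND 1)) AND 1) -> 1
  row 8 [01000]: ((0 IMPLIES (0 AND 0)) AND 0) -> 0
  row 9 [01001]: ((0 IMPLIES (0 AND 0)) AND 0) -> 0
  row 10 [01010]: ((0 IMPLIES (0 AND 0)) AND 1) -> 1
  row 11 [01011]: ((0 IMPLIES (0 AND 0)) AND 1) -> 1
  row 12 [01100]: ((0 IMPLIES (0 AND 1)) AND 0) -> 0
  row 13 [01101]: ((0 IMPLIES (0 AND 1)) AND 0) -> 0
  row 14 [01110]: ((0 IMPLIES (0 AND 1)) AND 1) -> 1
  row 15 [01111]: ((0 IMPLIES (0 AND 1)) AND 1) -> 1
  row 16 [10000]: ((1 IMPLIES (1 AND 0)) AND 0) -> 0
  row 17 [10001]: ((1 IMPLIES (1 AND 0)) AND 0) -> 0
  row 18 [10010]: ((1 IMPLIES (1 AND 0)) AND 1) -> 0
  row 19 [10011]: ((1 IMPLIES (1 AND 0)) AND 1) -> 0
  row 20 [10100]: ((1 IMPLIES (1 AND 1)) AND 0) -> 0
  row 21 [10101]: ((1 IMPLIES (1 AND 1)) AND 0) -> 0
  row 22 [10110]: ((1 IMPLIES (1 AND 1)) AND 1) -> 1
  row 23 [10111]: ((1 IMPLIES (1 AND 1)) AND 1) -> 1
  row 24 [11000]: ((1 IMPLIES (1 AND 0)) AND 0) -> 0
  row 25 [11001]: ((1 IMPLIES (1 AND 0)) AND 0) -> 0
  row 26 [11010]: ((1 IMPLIES (1 AND 0)) AND 1) -> 0
  row 27 [11011]: ((1 IMPLIES (1 AND 0)) AND 1) -> 0
  row 28 [11100]: ((1 IMPLIES (1 AND 1)) AND 0) -> 0
  row 29 [11101]: ((1 IMPLIES (1 AND 1)) AND 0) -> 0
  row 30 [11110]: ((1 IMPLIES (1 AND 1)) AND 1) -> 1
  row 31 [11111]: ((1 IMPLIES (1 AND 1)) AND 1) -> 1
Full result column, 4 rows per line (a,b,c fixed per line; d,e runs 00..11 left to right):
  rows 0-3 [a,b,c=000]: 0011  = hex 3
  rows 4-7 [a,b,c=001]: 0011  = hex 3
  rows 8-11 [a,b,c=010]: 0011  = hex 3
  rows 12-15 [a,b,c=011]: 0011  = hex 3
  rows 16-19 [a,b,c=100]: 0000  = hex 0
  rows 20-23 [a,b,c=101]: 0011  = hex 3
  rows 24-27 [a,b,c=110]: 0000  = hex 0
  rows 28-31 [a,b,c=111]: 0011  = hex 3
Output column (row 0 .. row 31) = 00110011001100110000001100000011
Output column grouped in 4s = 0011 0011 0011 0011 0000 0011 0000 0011 = 0x33330303
Convert to decimal digit by digit (value = value*16 + digit):
  3 -> 3
  3*16 + 3 = 51
  51*16 + 3 = 819
  819*16 + 3 = 13107
  13107*16 + 0 = 209712
  209712*16 + 3 = 3355395
  3355395*16 + 0 = 53686320
  53686320*16 + 3 = 858981123
Decimal = 858981123

858981123


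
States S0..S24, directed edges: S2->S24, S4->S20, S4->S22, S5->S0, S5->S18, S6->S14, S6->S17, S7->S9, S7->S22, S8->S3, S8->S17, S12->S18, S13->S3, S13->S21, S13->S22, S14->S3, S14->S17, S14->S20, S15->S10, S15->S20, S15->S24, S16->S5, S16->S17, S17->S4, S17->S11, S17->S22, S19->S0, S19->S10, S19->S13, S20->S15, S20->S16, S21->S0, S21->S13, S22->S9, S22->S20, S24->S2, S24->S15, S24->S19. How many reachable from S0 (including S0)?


BFS from S0:
  layer 0: {S0}
Reachable set: {S0}
Count = 1

1


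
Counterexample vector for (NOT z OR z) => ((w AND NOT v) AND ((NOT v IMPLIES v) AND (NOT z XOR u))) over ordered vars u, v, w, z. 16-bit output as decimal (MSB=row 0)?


F1 = (NOT z OR z)
F2 = ((w AND NOT v) AND ((NOT v IMPLIES v) AND (NOT z XOR u)))
Counterexample to F1=>F2 is where F1=1 and F2=0.
Evaluate each row (bits = u,v,w,z, MSB first):
  row 0 [0000]: F1=1 F2=0 -> F1&~F2 -> 1
  row 1 [0001]: F1=1 F2=0 -> F1&~F2 -> 1
  row 2 [0010]: F1=1 F2=0 -> F1&~F2 -> 1
  row 3 [0011]: F1=1 F2=0 -> F1&~F2 -> 1
  row 4 [0100]: F1=1 F2=0 -> F1&~F2 -> 1
  row 5 [0101]: F1=1 F2=0 -> F1&~F2 -> 1
  row 6 [0110]: F1=1 F2=0 -> F1&~F2 -> 1
  row 7 [0111]: F1=1 F2=0 -> F1&~F2 -> 1
  row 8 [1000]: F1=1 F2=0 -> F1&~F2 -> 1
  row 9 [1001]: F1=1 F2=0 -> F1&~F2 -> 1
  row 10 [1010]: F1=1 F2=0 -> F1&~F2 -> 1
  row 11 [1011]: F1=1 F2=0 -> F1&~F2 -> 1
  row 12 [1100]: F1=1 F2=0 -> F1&~F2 -> 1
  row 13 [1101]: F1=1 F2=0 -> F1&~F2 -> 1
  row 14 [1110]: F1=1 F2=0 -> F1&~F2 -> 1
  row 15 [1111]: F1=1 F2=0 -> F1&~F2 -> 1
Full result column, 4 rows per line (u,v fixed per line; w,z runs 00..11 left to right):
  rows 0-3 [u,v=00]: 1111  = hex F
  rows 4-7 [u,v=01]: 1111  = hex F
  rows 8-11 [u,v=10]: 1111  = hex F
  rows 12-15 [u,v=11]: 1111  = hex F
Counterexample vector (row 0 .. row 15) = 1111111111111111
Output column grouped in 4s = 1111 1111 1111 1111 = 0xFFFF
Convert to decimal digit by digit (value = value*16 + digit):
  F -> 15
  15*16 + 15 (F) = 255
  255*16 + 15 (F) = 4095
  4095*16 + 15 (F) = 65535
Decimal = 65535

65535


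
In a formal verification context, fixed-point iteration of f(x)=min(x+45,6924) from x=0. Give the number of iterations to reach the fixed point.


Step 1: x=0, cap=6924, increment=45
Step 2: x grows by 45 each step until capped at 6924; fixed point is x=6924
Step 3: iterations = ceil(6924/45) = 154

154


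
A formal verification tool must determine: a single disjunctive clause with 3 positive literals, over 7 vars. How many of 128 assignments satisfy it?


Step 1: Total=2^7=128
Step 2: Unsat when all 3 false: 2^4=16
Step 3: Sat=128-16=112

112


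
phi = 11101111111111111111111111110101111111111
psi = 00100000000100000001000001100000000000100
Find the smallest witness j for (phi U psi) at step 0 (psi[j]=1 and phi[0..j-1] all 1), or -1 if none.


(phi U psi) at 0: need smallest j with psi[j]=1 and phi[i]=1 for all i in [0,j).
Scan from step 0:
  step 0: phi=1, psi=0 -> continue
  step 1: phi=1, psi=0 -> continue
  step 2: psi=1 and phi held for [0,2) -> witness found
Witness step = 2

2


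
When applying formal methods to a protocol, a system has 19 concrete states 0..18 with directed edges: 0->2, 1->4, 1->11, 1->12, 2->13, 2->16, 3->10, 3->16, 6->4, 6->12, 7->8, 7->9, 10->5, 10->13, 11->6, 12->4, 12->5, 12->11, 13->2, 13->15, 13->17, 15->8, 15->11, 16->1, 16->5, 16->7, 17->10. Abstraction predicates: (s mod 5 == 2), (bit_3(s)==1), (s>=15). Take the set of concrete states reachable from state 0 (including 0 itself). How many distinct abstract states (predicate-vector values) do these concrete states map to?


BFS from 0:
Concrete reachable: {0, 1, 2, 4, 5, 6, 7, 8, 9, 10, 11, 12, 13, 15, 16, 17}
Abstract via predicates (s mod 5 == 2), (bit_3(s)==1), (s>=15):
  (0,0,0) <- {0, 1, 4, 5, 6}
  (0,0,1) <- {16}
  (0,1,0) <- {8, 9, 10, 11, 13}
  (0,1,1) <- {15}
  (1,0,0) <- {2, 7}
  (1,0,1) <- {17}
  (1,1,0) <- {12}
Distinct abstract states = 7

7


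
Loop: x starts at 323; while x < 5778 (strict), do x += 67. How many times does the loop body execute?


Step 1: x goes from 323 toward 5778 by 67; the body runs while x<5778, so iterations = ceil((bound-start)/step)
Step 2: Distance=5455
Step 3: ceil(5455/67)=82

82


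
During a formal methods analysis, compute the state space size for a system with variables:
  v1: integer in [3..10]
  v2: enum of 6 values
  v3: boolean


State space = product of domain sizes of all variables.
Domain sizes:
  v1 (integer in [3..10]): 8
  v2 (enum of 6 values): 6
  v3 (boolean): 2
Product = 8 * 6 * 2 = 96

96


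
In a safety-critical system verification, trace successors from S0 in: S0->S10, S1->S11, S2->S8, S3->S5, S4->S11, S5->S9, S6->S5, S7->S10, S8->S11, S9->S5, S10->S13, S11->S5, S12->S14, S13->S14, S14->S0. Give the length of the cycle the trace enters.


Trace from S0 until a state repeats:
  S0 -> S10 -> S13 -> S14 -> S0
S0 first seen at step 0, revisited at step 4.
Cycle length = 4 - 0 = 4

4


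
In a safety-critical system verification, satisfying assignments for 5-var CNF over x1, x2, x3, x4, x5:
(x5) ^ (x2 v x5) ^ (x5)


CNF with 3 clauses over 5 vars (32 assignments).
An assignment satisfies CNF iff every clause has >=1 true literal.
Check each row (bits = x1,x2,x3,x4,x5; clause T/F shown):
  row 0 [00000]: clauses=FFF -> 0
  row 1 [00001]: clauses=TTT -> 1
  row 2 [00010]: clauses=FFF -> 0
  row 3 [00011]: clauses=TTT -> 1
  row 4 [00100]: clauses=FFF -> 0
  row 5 [00101]: clauses=TTT -> 1
  row 6 [00110]: clauses=FFF -> 0
  row 7 [00111]: clauses=TTT -> 1
  row 8 [01000]: clauses=FTF -> 0
  row 9 [01001]: clauses=TTT -> 1
  row 10 [01010]: clauses=FTF -> 0
  row 11 [01011]: clauses=TTT -> 1
  row 12 [01100]: clauses=FTF -> 0
  row 13 [01101]: clauses=TTT -> 1
  row 14 [01110]: clauses=FTF -> 0
  row 15 [01111]: clauses=TTT -> 1
  row 16 [10000]: clauses=FFF -> 0
  row 17 [10001]: clauses=TTT -> 1
  row 18 [10010]: clauses=FFF -> 0
  row 19 [10011]: clauses=TTT -> 1
  row 20 [10100]: clauses=FFF -> 0
  row 21 [10101]: clauses=TTT -> 1
  row 22 [10110]: clauses=FFF -> 0
  row 23 [10111]: clauses=TTT -> 1
  row 24 [11000]: clauses=FTF -> 0
  row 25 [11001]: clauses=TTT -> 1
  row 26 [11010]: clauses=FTF -> 0
  row 27 [11011]: clauses=TTT -> 1
  row 28 [11100]: clauses=FTF -> 0
  row 29 [11101]: clauses=TTT -> 1
  row 30 [11110]: clauses=FTF -> 0
  row 31 [11111]: clauses=TTT -> 1
Full result column, 8 rows per line (x1,x2 fixed per line; x3,x4,x5 runs 000..111 left to right):
  rows 0-7 [x1,x2=00]: 01010101  (ones: 4)
  rows 8-15 [x1,x2=01]: 01010101  (ones: 4)
  rows 16-23 [x1,x2=10]: 01010101  (ones: 4)
  rows 24-31 [x1,x2=11]: 01010101  (ones: 4)
Satisfying assignments = 4+4+4+4 = 16

16


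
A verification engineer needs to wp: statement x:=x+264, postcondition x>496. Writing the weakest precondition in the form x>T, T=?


Formula: wp(x:=E, P) = P[E/x] (substitute E for x in postcondition)
Step 1: Postcondition: x>496
Step 2: Substitute x+264 for x: x+264>496
Step 3: Solve for x: x > 496-264 = 232

232


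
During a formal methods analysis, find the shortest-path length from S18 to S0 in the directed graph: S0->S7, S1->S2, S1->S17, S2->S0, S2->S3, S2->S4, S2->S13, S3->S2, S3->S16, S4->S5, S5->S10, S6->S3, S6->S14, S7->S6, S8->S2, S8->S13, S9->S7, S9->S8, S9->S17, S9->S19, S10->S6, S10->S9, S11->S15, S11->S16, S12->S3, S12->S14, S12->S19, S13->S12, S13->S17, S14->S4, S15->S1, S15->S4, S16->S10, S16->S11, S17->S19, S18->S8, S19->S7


BFS layer-by-layer from S18:
  dist 0: {S18}
  dist 1: {S8}
  dist 2: {S2, S13}
  dist 3: {S0, S3, S4, S12, S17}
  -> S0 reached at distance 3
Shortest path length = 3

3


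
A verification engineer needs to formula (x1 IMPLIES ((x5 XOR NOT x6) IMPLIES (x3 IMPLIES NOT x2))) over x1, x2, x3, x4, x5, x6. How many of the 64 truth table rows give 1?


Formula: (x1 IMPLIES ((x5 XOR NOT x6) IMPLIES (x3 IMPLIES NOT x2))) over 6 vars (64 rows)
Evaluate each row (x1, x2, x3, x4, x5, x6 as bits, MSB first):
  row 0 [000000]: (0 IMPLIES ((0 XOR NOT 0) IMPLIES (0 IMPLIES NOT 0))) -> 1
  row 1 [000001]: (0 IMPLIES ((0 XOR NOT 1) IMPLIES (0 IMPLIES NOT 0))) -> 1
  row 2 [000010]: (0 IMPLIES ((1 XOR NOT 0) IMPLIES (0 IMPLIES NOT 0))) -> 1
  row 3 [000011]: (0 IMPLIES ((1 XOR NOT 1) IMPLIES (0 IMPLIES NOT 0))) -> 1
  row 4 [000100]: (0 IMPLIES ((0 XOR NOT 0) IMPLIES (0 IMPLIES NOT 0))) -> 1
  (every remaining row is evaluated the same way; all 64 results are listed next)
Full result column, 8 rows per line (x1,x2,x3 fixed per line; x4,x5,x6 runs 000..111 left to right):
  rows 0-7 [x1,x2,x3=000]: 11111111  (ones: 8)
  rows 8-15 [x1,x2,x3=001]: 11111111  (ones: 8)
  rows 16-23 [x1,x2,x3=010]: 11111111  (ones: 8)
  rows 24-31 [x1,x2,x3=011]: 11111111  (ones: 8)
  rows 32-39 [x1,x2,x3=100]: 11111111  (ones: 8)
  rows 40-47 [x1,x2,x3=101]: 11111111  (ones: 8)
  rows 48-55 [x1,x2,x3=110]: 11111111  (ones: 8)
  rows 56-63 [x1,x2,x3=111]: 01100110  (ones: 4)
Count of 1-rows = 8+8+8+8+8+8+8+4 = 60

60


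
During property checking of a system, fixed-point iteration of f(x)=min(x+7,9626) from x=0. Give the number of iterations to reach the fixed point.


Step 1: x=0, cap=9626, increment=7
Step 2: x grows by 7 each step until capped at 9626; fixed point is x=9626
Step 3: iterations = ceil(9626/7) = 1376

1376


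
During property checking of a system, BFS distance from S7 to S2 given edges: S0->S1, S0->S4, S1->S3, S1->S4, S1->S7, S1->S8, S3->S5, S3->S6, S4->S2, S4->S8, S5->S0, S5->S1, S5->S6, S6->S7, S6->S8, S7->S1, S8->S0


BFS layer-by-layer from S7:
  dist 0: {S7}
  dist 1: {S1}
  dist 2: {S3, S4, S8}
  dist 3: {S0, S2, S5, S6}
  -> S2 reached at distance 3
Shortest path length = 3

3


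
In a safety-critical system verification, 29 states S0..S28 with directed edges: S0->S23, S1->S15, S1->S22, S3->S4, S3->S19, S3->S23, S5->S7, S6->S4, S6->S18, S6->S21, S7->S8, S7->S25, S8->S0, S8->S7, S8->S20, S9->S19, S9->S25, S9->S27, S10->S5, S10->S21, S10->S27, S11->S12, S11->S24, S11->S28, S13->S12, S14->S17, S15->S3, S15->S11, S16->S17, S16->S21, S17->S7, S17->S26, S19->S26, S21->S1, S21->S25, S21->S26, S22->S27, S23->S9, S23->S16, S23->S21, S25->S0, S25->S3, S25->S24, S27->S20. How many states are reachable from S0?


BFS from S0:
  layer 0: {S0}
  layer 1: {S23}
  layer 2: {S9, S16, S21}
  layer 3: {S1, S17, S19, S25, S26, S27}
  layer 4: {S3, S7, S15, S20, S22, S24}
  layer 5: {S4, S8, S11}
  layer 6: {S12, S28}
Reachable set: {S0, S1, S3, S4, S7, S8, S9, S11, S12, S15, S16, S17, S19, S20, S21, S22, S23, S24, S25, S26, S27, S28}
Count = 22

22


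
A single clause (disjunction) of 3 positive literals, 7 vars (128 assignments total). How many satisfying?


Step 1: Total=2^7=128
Step 2: Unsat when all 3 false: 2^4=16
Step 3: Sat=128-16=112

112


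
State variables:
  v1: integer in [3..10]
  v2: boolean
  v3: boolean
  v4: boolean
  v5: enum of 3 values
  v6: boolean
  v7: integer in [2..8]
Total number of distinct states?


State space = product of domain sizes of all variables.
Domain sizes:
  v1 (integer in [3..10]): 8
  v2 (boolean): 2
  v3 (boolean): 2
  v4 (boolean): 2
  v5 (enum of 3 values): 3
  v6 (boolean): 2
  v7 (integer in [2..8]): 7
Product = 8 * 2 * 2 * 2 * 3 * 2 * 7 = 2688

2688


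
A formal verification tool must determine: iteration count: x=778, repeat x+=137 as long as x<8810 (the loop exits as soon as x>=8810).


Step 1: x goes from 778 toward 8810 by 137; the body runs while x<8810, so iterations = ceil((bound-start)/step)
Step 2: Distance=8032
Step 3: ceil(8032/137)=59

59


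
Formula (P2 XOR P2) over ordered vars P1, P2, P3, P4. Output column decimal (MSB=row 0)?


Formula: (P2 XOR P2) over P1, P2, P3, P4 (16 rows)
Evaluate each row (bits = P1,P2,P3,P4, MSB first):
  row 0 [0000]: (0 XOR 0) -> 0
  row 1 [0001]: (0 XOR 0) -> 0
  row 2 [0010]: (0 XOR 0) -> 0
  row 3 [0011]: (0 XOR 0) -> 0
  row 4 [0100]: (1 XOR 1) -> 0
  row 5 [0101]: (1 XOR 1) -> 0
  row 6 [0110]: (1 XOR 1) -> 0
  row 7 [0111]: (1 XOR 1) -> 0
  row 8 [1000]: (0 XOR 0) -> 0
  row 9 [1001]: (0 XOR 0) -> 0
  row 10 [1010]: (0 XOR 0) -> 0
  row 11 [1011]: (0 XOR 0) -> 0
  row 12 [1100]: (1 XOR 1) -> 0
  row 13 [1101]: (1 XOR 1) -> 0
  row 14 [1110]: (1 XOR 1) -> 0
  row 15 [1111]: (1 XOR 1) -> 0
Full result column, 4 rows per line (P1,P2 fixed per line; P3,P4 runs 00..11 left to right):
  rows 0-3 [P1,P2=00]: 0000  = hex 0
  rows 4-7 [P1,P2=01]: 0000  = hex 0
  rows 8-11 [P1,P2=10]: 0000  = hex 0
  rows 12-15 [P1,P2=11]: 0000  = hex 0
Output column (row 0 .. row 15) = 0000000000000000
Output column grouped in 4s = 0000 0000 0000 0000 = 0x0000
Convert to decimal digit by digit (value = value*16 + digit):
  0 -> 0
  0*16 + 0 = 0
  0*16 + 0 = 0
  0*16 + 0 = 0
Decimal = 0

0


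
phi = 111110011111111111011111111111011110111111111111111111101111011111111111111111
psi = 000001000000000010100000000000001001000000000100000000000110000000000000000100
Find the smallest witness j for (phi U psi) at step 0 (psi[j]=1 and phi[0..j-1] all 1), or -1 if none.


(phi U psi) at 0: need smallest j with psi[j]=1 and phi[i]=1 for all i in [0,j).
Scan from step 0:
  step 0: phi=1, psi=0 -> continue
  step 1: phi=1, psi=0 -> continue
  step 2: phi=1, psi=0 -> continue
  step 3: phi=1, psi=0 -> continue
  step 5: psi=1 and phi held for [0,5) -> witness found
Witness step = 5

5


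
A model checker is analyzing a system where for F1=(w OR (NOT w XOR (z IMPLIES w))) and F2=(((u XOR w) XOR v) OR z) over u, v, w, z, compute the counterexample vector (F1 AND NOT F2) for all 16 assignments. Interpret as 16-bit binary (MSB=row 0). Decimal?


F1 = (w OR (NOT w XOR (z IMPLIES w)))
F2 = (((u XOR w) XOR v) OR z)
Counterexample to F1=>F2 is where F1=1 and F2=0.
Evaluate each row (bits = u,v,w,z, MSB first):
  row 0 [0000]: F1=0 F2=0 -> F1&~F2 -> 0
  row 1 [0001]: F1=1 F2=1 -> F1&~F2 -> 0
  row 2 [0010]: F1=1 F2=1 -> F1&~F2 -> 0
  row 3 [0011]: F1=1 F2=1 -> F1&~F2 -> 0
  row 4 [0100]: F1=0 F2=1 -> F1&~F2 -> 0
  row 5 [0101]: F1=1 F2=1 -> F1&~F2 -> 0
  row 6 [0110]: F1=1 F2=0 -> F1&~F2 -> 1
  row 7 [0111]: F1=1 F2=1 -> F1&~F2 -> 0
  row 8 [1000]: F1=0 F2=1 -> F1&~F2 -> 0
  row 9 [1001]: F1=1 F2=1 -> F1&~F2 -> 0
  row 10 [1010]: F1=1 F2=0 -> F1&~F2 -> 1
  row 11 [1011]: F1=1 F2=1 -> F1&~F2 -> 0
  row 12 [1100]: F1=0 F2=0 -> F1&~F2 -> 0
  row 13 [1101]: F1=1 F2=1 -> F1&~F2 -> 0
  row 14 [1110]: F1=1 F2=1 -> F1&~F2 -> 0
  row 15 [1111]: F1=1 F2=1 -> F1&~F2 -> 0
Full result column, 4 rows per line (u,v fixed per line; w,z runs 00..11 left to right):
  rows 0-3 [u,v=00]: 0000  = hex 0
  rows 4-7 [u,v=01]: 0010  = hex 2
  rows 8-11 [u,v=10]: 0010  = hex 2
  rows 12-15 [u,v=11]: 0000  = hex 0
Counterexample vector (row 0 .. row 15) = 0000001000100000
Output column grouped in 4s = 0000 0010 0010 0000 = 0x0220
Convert to decimal digit by digit (value = value*16 + digit):
  0 -> 0
  0*16 + 2 = 2
  2*16 + 2 = 34
  34*16 + 0 = 544
Decimal = 544

544


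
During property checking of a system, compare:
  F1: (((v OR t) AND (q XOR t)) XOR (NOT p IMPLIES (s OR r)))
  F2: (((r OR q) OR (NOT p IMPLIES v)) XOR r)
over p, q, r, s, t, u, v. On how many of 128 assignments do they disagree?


F1 = (((v OR t) AND (q XOR t)) XOR (NOT p IMPLIES (s OR r)))
F2 = (((r OR q) OR (NOT p IMPLIES v)) XOR r)
Evaluate both on each of 128 rows (bits = p,q,r,s,t,u,v):
  row 0 [0000000]: F1=0 F2=0 -> 0
  row 1 [0000001]: F1=0 F2=1 (differ) -> 1
  row 2 [0000010]: F1=0 F2=0 -> 0
  row 3 [0000011]: F1=0 F2=1 (differ) -> 1
  row 4 [0000100]: F1=1 F2=0 (differ) -> 1
  (every remaining row is evaluated the same way; all 128 results are listed next)
Full result column, 8 rows per line (p,q,r,s fixed per line; t,u,v runs 000..111 left to right):
  rows 0-7 [p,q,r,s=0000]: 01011010  (ones: 4)
  rows 8-15 [p,q,r,s=0001]: 10100101  (ones: 4)
  rows 16-23 [p,q,r,s=0010]: 11110000  (ones: 4)
  rows 24-31 [p,q,r,s=0011]: 11110000  (ones: 4)
  rows 32-39 [p,q,r,s=0100]: 10101111  (ones: 6)
  rows 40-47 [p,q,r,s=0101]: 01010000  (ones: 2)
  rows 48-55 [p,q,r,s=0110]: 10101111  (ones: 6)
  rows 56-63 [p,q,r,s=0111]: 10101111  (ones: 6)
  rows 64-71 [p,q,r,s=1000]: 00001111  (ones: 4)
  rows 72-79 [p,q,r,s=1001]: 00001111  (ones: 4)
  rows 80-87 [p,q,r,s=1010]: 11110000  (ones: 4)
  rows 88-95 [p,q,r,s=1011]: 11110000  (ones: 4)
  rows 96-103 [p,q,r,s=1100]: 01010000  (ones: 2)
  rows 104-111 [p,q,r,s=1101]: 01010000  (ones: 2)
  rows 112-119 [p,q,r,s=1110]: 10101111  (ones: 6)
  rows 120-127 [p,q,r,s=1111]: 10101111  (ones: 6)
Disagreements = 4+4+4+4+6+2+6+6+4+4+4+4+2+2+6+6 = 68

68


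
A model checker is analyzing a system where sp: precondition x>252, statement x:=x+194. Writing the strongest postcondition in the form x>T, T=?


Formula: sp(P, x:=E) = exists old_x. (x = E[old_x/x]) AND P[old_x/x] (old_x is the value of x before the assignment; eliminate old_x by solving x = E[old_x/x] for old_x)
Step 1: Precondition P: x>252, i.e. old_x > 252
Step 2: Assignment gives x = old_x + 194, so old_x = x - 194
Step 3: Substitute into P: x - 194 > 252
Step 4: Simplify: x > 252+194 = 446

446


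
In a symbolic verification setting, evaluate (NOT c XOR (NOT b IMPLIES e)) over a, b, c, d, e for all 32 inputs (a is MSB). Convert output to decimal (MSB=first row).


Formula: (NOT c XOR (NOT b IMPLIES e)) over a, b, c, d, e (32 rows)
Evaluate each row (bits = a,b,c,d,e, MSB first):
  row 0 [00000]: (NOT 0 XOR (NOT 0 IMPLIES 0)) -> 1
  row 1 [00001]: (NOT 0 XOR (NOT 0 IMPLIES 1)) -> 0
  row 2 [00010]: (NOT 0 XOR (NOT 0 IMPLIES 0)) -> 1
  row 3 [00011]: (NOT 0 XOR (NOT 0 IMPLIES 1)) -> 0
  row 4 [00100]: (NOT 1 XOR (NOT 0 IMPLIES 0)) -> 0
  row 5 [00101]: (NOT 1 XOR (NOT 0 IMPLIES 1)) -> 1
  row 6 [00110]: (NOT 1 XOR (NOT 0 IMPLIES 0)) -> 0
  row 7 [00111]: (NOT 1 XOR (NOT 0 IMPLIES 1)) -> 1
  row 8 [01000]: (NOT 0 XOR (NOT 1 IMPLIES 0)) -> 0
  row 9 [01001]: (NOT 0 XOR (NOT 1 IMPLIES 1)) -> 0
  row 10 [01010]: (NOT 0 XOR (NOT 1 IMPLIES 0)) -> 0
  row 11 [01011]: (NOT 0 XOR (NOT 1 IMPLIES 1)) -> 0
  row 12 [01100]: (NOT 1 XOR (NOT 1 IMPLIES 0)) -> 1
  row 13 [01101]: (NOT 1 XOR (NOT 1 IMPLIES 1)) -> 1
  row 14 [01110]: (NOT 1 XOR (NOT 1 IMPLIES 0)) -> 1
  row 15 [01111]: (NOT 1 XOR (NOT 1 IMPLIES 1)) -> 1
  row 16 [10000]: (NOT 0 XOR (NOT 0 IMPLIES 0)) -> 1
  row 17 [10001]: (NOT 0 XOR (NOT 0 IMPLIES 1)) -> 0
  row 18 [10010]: (NOT 0 XOR (NOT 0 IMPLIES 0)) -> 1
  row 19 [10011]: (NOT 0 XOR (NOT 0 IMPLIES 1)) -> 0
  row 20 [10100]: (NOT 1 XOR (NOT 0 IMPLIES 0)) -> 0
  row 21 [10101]: (NOT 1 XOR (NOT 0 IMPLIES 1)) -> 1
  row 22 [10110]: (NOT 1 XOR (NOT 0 IMPLIES 0)) -> 0
  row 23 [10111]: (NOT 1 XOR (NOT 0 IMPLIES 1)) -> 1
  row 24 [11000]: (NOT 0 XOR (NOT 1 IMPLIES 0)) -> 0
  row 25 [11001]: (NOT 0 XOR (NOT 1 IMPLIES 1)) -> 0
  row 26 [11010]: (NOT 0 XOR (NOT 1 IMPLIES 0)) -> 0
  row 27 [11011]: (NOT 0 XOR (NOT 1 IMPLIES 1)) -> 0
  row 28 [11100]: (NOT 1 XOR (NOT 1 IMPLIES 0)) -> 1
  row 29 [11101]: (NOT 1 XOR (NOT 1 IMPLIES 1)) -> 1
  row 30 [11110]: (NOT 1 XOR (NOT 1 IMPLIES 0)) -> 1
  row 31 [11111]: (NOT 1 XOR (NOT 1 IMPLIES 1)) -> 1
Full result column, 4 rows per line (a,b,c fixed per line; d,e runs 00..11 left to right):
  rows 0-3 [a,b,c=000]: 1010  = hex A
  rows 4-7 [a,b,c=001]: 0101  = hex 5
  rows 8-11 [a,b,c=010]: 0000  = hex 0
  rows 12-15 [a,b,c=011]: 1111  = hex F
  rows 16-19 [a,b,c=100]: 1010  = hex A
  rows 20-23 [a,b,c=101]: 0101  = hex 5
  rows 24-27 [a,b,c=110]: 0000  = hex 0
  rows 28-31 [a,b,c=111]: 1111  = hex F
Output column (row 0 .. row 31) = 10100101000011111010010100001111
Output column grouped in 4s = 1010 0101 0000 1111 1010 0101 0000 1111 = 0xA50FA50F
Convert to decimal digit by digit (value = value*16 + digit):
  A -> 10
  10*16 + 5 = 165
  165*16 + 0 = 2640
  2640*16 + 15 (F) = 42255
  42255*16 + 10 (A) = 676090
  676090*16 + 5 = 10817445
  10817445*16 + 0 = 173079120
  173079120*16 + 15 (F) = 2769265935
Decimal = 2769265935

2769265935


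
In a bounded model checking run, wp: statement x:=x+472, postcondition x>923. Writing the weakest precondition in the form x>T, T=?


Formula: wp(x:=E, P) = P[E/x] (substitute E for x in postcondition)
Step 1: Postcondition: x>923
Step 2: Substitute x+472 for x: x+472>923
Step 3: Solve for x: x > 923-472 = 451

451


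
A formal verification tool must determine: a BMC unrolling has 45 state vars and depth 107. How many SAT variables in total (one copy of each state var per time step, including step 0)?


BMC unrolls to depth k, creating one copy of each state var for steps 0..k.
Step count = 107 + 1 = 108 (steps 0 through 107)
Vars per step = 45
Total = 45 * 108 = 4860

4860


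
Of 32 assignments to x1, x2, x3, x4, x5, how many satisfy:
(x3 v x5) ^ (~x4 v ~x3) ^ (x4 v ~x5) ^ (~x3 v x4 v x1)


CNF with 4 clauses over 5 vars (32 assignments).
An assignment satisfies CNF iff every clause has >=1 true literal.
Check each row (bits = x1,x2,x3,x4,x5; clause T/F shown):
  row 0 [00000]: clauses=FTTT -> 0
  row 1 [00001]: clauses=TTFT -> 0
  row 2 [00010]: clauses=FTTT -> 0
  row 3 [00011]: clauses=TTTT -> 1
  row 4 [00100]: clauses=TTTF -> 0
  row 5 [00101]: clauses=TTFF -> 0
  row 6 [00110]: clauses=TFTT -> 0
  row 7 [00111]: clauses=TFTT -> 0
  row 8 [01000]: clauses=FTTT -> 0
  row 9 [01001]: clauses=TTFT -> 0
  row 10 [01010]: clauses=FTTT -> 0
  row 11 [01011]: clauses=TTTT -> 1
  row 12 [01100]: clauses=TTTF -> 0
  row 13 [01101]: clauses=TTFF -> 0
  row 14 [01110]: clauses=TFTT -> 0
  row 15 [01111]: clauses=TFTT -> 0
  row 16 [10000]: clauses=FTTT -> 0
  row 17 [10001]: clauses=TTFT -> 0
  row 18 [10010]: clauses=FTTT -> 0
  row 19 [10011]: clauses=TTTT -> 1
  row 20 [10100]: clauses=TTTT -> 1
  row 21 [10101]: clauses=TTFT -> 0
  row 22 [10110]: clauses=TFTT -> 0
  row 23 [10111]: clauses=TFTT -> 0
  row 24 [11000]: clauses=FTTT -> 0
  row 25 [11001]: clauses=TTFT -> 0
  row 26 [11010]: clauses=FTTT -> 0
  row 27 [11011]: clauses=TTTT -> 1
  row 28 [11100]: clauses=TTTT -> 1
  row 29 [11101]: clauses=TTFT -> 0
  row 30 [11110]: clauses=TFTT -> 0
  row 31 [11111]: clauses=TFTT -> 0
Full result column, 8 rows per line (x1,x2 fixed per line; x3,x4,x5 runs 000..111 left to right):
  rows 0-7 [x1,x2=00]: 00010000  (ones: 1)
  rows 8-15 [x1,x2=01]: 00010000  (ones: 1)
  rows 16-23 [x1,x2=10]: 00011000  (ones: 2)
  rows 24-31 [x1,x2=11]: 00011000  (ones: 2)
Satisfying assignments = 1+1+2+2 = 6

6


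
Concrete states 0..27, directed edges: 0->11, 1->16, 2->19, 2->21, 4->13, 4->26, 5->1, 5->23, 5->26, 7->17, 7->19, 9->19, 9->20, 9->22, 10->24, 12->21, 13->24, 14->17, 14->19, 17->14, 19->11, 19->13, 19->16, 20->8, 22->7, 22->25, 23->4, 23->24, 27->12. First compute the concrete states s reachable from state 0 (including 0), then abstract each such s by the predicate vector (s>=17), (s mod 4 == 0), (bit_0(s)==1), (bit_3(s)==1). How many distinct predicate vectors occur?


BFS from 0:
Concrete reachable: {0, 11}
Abstract via predicates (s>=17), (s mod 4 == 0), (bit_0(s)==1), (bit_3(s)==1):
  (0,0,1,1) <- {11}
  (0,1,0,0) <- {0}
Distinct abstract states = 2

2


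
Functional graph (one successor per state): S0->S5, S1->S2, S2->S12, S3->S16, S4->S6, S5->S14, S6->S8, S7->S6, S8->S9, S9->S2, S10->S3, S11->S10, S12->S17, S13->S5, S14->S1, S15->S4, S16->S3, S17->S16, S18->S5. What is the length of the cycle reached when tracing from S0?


Trace from S0 until a state repeats:
  S0 -> S5 -> S14 -> S1 -> S2 -> S12 -> S17 -> S16 -> S3 -> S16
S16 first seen at step 7, revisited at step 9.
Cycle length = 9 - 7 = 2

2


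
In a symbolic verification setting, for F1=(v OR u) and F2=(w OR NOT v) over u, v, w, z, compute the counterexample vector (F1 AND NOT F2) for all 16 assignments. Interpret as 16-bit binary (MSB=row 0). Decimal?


F1 = (v OR u)
F2 = (w OR NOT v)
Counterexample to F1=>F2 is where F1=1 and F2=0.
Evaluate each row (bits = u,v,w,z, MSB first):
  row 0 [0000]: F1=0 F2=1 -> F1&~F2 -> 0
  row 1 [0001]: F1=0 F2=1 -> F1&~F2 -> 0
  row 2 [0010]: F1=0 F2=1 -> F1&~F2 -> 0
  row 3 [0011]: F1=0 F2=1 -> F1&~F2 -> 0
  row 4 [0100]: F1=1 F2=0 -> F1&~F2 -> 1
  row 5 [0101]: F1=1 F2=0 -> F1&~F2 -> 1
  row 6 [0110]: F1=1 F2=1 -> F1&~F2 -> 0
  row 7 [0111]: F1=1 F2=1 -> F1&~F2 -> 0
  row 8 [1000]: F1=1 F2=1 -> F1&~F2 -> 0
  row 9 [1001]: F1=1 F2=1 -> F1&~F2 -> 0
  row 10 [1010]: F1=1 F2=1 -> F1&~F2 -> 0
  row 11 [1011]: F1=1 F2=1 -> F1&~F2 -> 0
  row 12 [1100]: F1=1 F2=0 -> F1&~F2 -> 1
  row 13 [1101]: F1=1 F2=0 -> F1&~F2 -> 1
  row 14 [1110]: F1=1 F2=1 -> F1&~F2 -> 0
  row 15 [1111]: F1=1 F2=1 -> F1&~F2 -> 0
Full result column, 4 rows per line (u,v fixed per line; w,z runs 00..11 left to right):
  rows 0-3 [u,v=00]: 0000  = hex 0
  rows 4-7 [u,v=01]: 1100  = hex C
  rows 8-11 [u,v=10]: 0000  = hex 0
  rows 12-15 [u,v=11]: 1100  = hex C
Counterexample vector (row 0 .. row 15) = 0000110000001100
Output column grouped in 4s = 0000 1100 0000 1100 = 0x0C0C
Convert to decimal digit by digit (value = value*16 + digit):
  0 -> 0
  0*16 + 12 (C) = 12
  12*16 + 0 = 192
  192*16 + 12 (C) = 3084
Decimal = 3084

3084


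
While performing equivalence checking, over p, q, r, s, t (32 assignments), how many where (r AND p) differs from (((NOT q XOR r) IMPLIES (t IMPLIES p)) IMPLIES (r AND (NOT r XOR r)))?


F1 = (r AND p)
F2 = (((NOT q XOR r) IMPLIES (t IMPLIES p)) IMPLIES (r AND (NOT r XOR r)))
Evaluate both on each of 32 rows (bits = p,q,r,s,t):
  row 0 [00000]: F1=0 F2=0 -> 0
  row 1 [00001]: F1=0 F2=1 (differ) -> 1
  row 2 [00010]: F1=0 F2=0 -> 0
  row 3 [00011]: F1=0 F2=1 (differ) -> 1
  row 4 [00100]: F1=0 F2=1 (differ) -> 1
  row 5 [00101]: F1=0 F2=1 (differ) -> 1
  row 6 [00110]: F1=0 F2=1 (differ) -> 1
  row 7 [00111]: F1=0 F2=1 (differ) -> 1
  row 8 [01000]: F1=0 F2=0 -> 0
  row 9 [01001]: F1=0 F2=0 -> 0
  row 10 [01010]: F1=0 F2=0 -> 0
  row 11 [01011]: F1=0 F2=0 -> 0
  row 12 [01100]: F1=0 F2=1 (differ) -> 1
  row 13 [01101]: F1=0 F2=1 (differ) -> 1
  row 14 [01110]: F1=0 F2=1 (differ) -> 1
  row 15 [01111]: F1=0 F2=1 (differ) -> 1
  row 16 [10000]: F1=0 F2=0 -> 0
  row 17 [10001]: F1=0 F2=0 -> 0
  row 18 [10010]: F1=0 F2=0 -> 0
  row 19 [10011]: F1=0 F2=0 -> 0
  row 20 [10100]: F1=1 F2=1 -> 0
  row 21 [10101]: F1=1 F2=1 -> 0
  row 22 [10110]: F1=1 F2=1 -> 0
  row 23 [10111]: F1=1 F2=1 -> 0
  row 24 [11000]: F1=0 F2=0 -> 0
  row 25 [11001]: F1=0 F2=0 -> 0
  row 26 [11010]: F1=0 F2=0 -> 0
  row 27 [11011]: F1=0 F2=0 -> 0
  row 28 [11100]: F1=1 F2=1 -> 0
  row 29 [11101]: F1=1 F2=1 -> 0
  row 30 [11110]: F1=1 F2=1 -> 0
  row 31 [11111]: F1=1 F2=1 -> 0
Full result column, 8 rows per line (p,q fixed per line; r,s,t runs 000..111 left to right):
  rows 0-7 [p,q=00]: 01011111  (ones: 6)
  rows 8-15 [p,q=01]: 00001111  (ones: 4)
  rows 16-23 [p,q=10]: 00000000  (ones: 0)
  rows 24-31 [p,q=11]: 00000000  (ones: 0)
Disagreements = 6+4+0+0 = 10

10


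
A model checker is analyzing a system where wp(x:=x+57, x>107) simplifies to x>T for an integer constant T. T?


Formula: wp(x:=E, P) = P[E/x] (substitute E for x in postcondition)
Step 1: Postcondition: x>107
Step 2: Substitute x+57 for x: x+57>107
Step 3: Solve for x: x > 107-57 = 50

50


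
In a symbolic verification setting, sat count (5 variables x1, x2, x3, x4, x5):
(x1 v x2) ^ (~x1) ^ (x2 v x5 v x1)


CNF with 3 clauses over 5 vars (32 assignments).
An assignment satisfies CNF iff every clause has >=1 true literal.
Check each row (bits = x1,x2,x3,x4,x5; clause T/F shown):
  row 0 [00000]: clauses=FTF -> 0
  row 1 [00001]: clauses=FTT -> 0
  row 2 [00010]: clauses=FTF -> 0
  row 3 [00011]: clauses=FTT -> 0
  row 4 [00100]: clauses=FTF -> 0
  row 5 [00101]: clauses=FTT -> 0
  row 6 [00110]: clauses=FTF -> 0
  row 7 [00111]: clauses=FTT -> 0
  row 8 [01000]: clauses=TTT -> 1
  row 9 [01001]: clauses=TTT -> 1
  row 10 [01010]: clauses=TTT -> 1
  row 11 [01011]: clauses=TTT -> 1
  row 12 [01100]: clauses=TTT -> 1
  row 13 [01101]: clauses=TTT -> 1
  row 14 [01110]: clauses=TTT -> 1
  row 15 [01111]: clauses=TTT -> 1
  row 16 [10000]: clauses=TFT -> 0
  row 17 [10001]: clauses=TFT -> 0
  row 18 [10010]: clauses=TFT -> 0
  row 19 [10011]: clauses=TFT -> 0
  row 20 [10100]: clauses=TFT -> 0
  row 21 [10101]: clauses=TFT -> 0
  row 22 [10110]: clauses=TFT -> 0
  row 23 [10111]: clauses=TFT -> 0
  row 24 [11000]: clauses=TFT -> 0
  row 25 [11001]: clauses=TFT -> 0
  row 26 [11010]: clauses=TFT -> 0
  row 27 [11011]: clauses=TFT -> 0
  row 28 [11100]: clauses=TFT -> 0
  row 29 [11101]: clauses=TFT -> 0
  row 30 [11110]: clauses=TFT -> 0
  row 31 [11111]: clauses=TFT -> 0
Full result column, 8 rows per line (x1,x2 fixed per line; x3,x4,x5 runs 000..111 left to right):
  rows 0-7 [x1,x2=00]: 00000000  (ones: 0)
  rows 8-15 [x1,x2=01]: 11111111  (ones: 8)
  rows 16-23 [x1,x2=10]: 00000000  (ones: 0)
  rows 24-31 [x1,x2=11]: 00000000  (ones: 0)
Satisfying assignments = 0+8+0+0 = 8

8


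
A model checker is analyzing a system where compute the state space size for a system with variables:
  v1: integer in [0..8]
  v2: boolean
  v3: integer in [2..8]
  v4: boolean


State space = product of domain sizes of all variables.
Domain sizes:
  v1 (integer in [0..8]): 9
  v2 (boolean): 2
  v3 (integer in [2..8]): 7
  v4 (boolean): 2
Product = 9 * 2 * 7 * 2 = 252

252


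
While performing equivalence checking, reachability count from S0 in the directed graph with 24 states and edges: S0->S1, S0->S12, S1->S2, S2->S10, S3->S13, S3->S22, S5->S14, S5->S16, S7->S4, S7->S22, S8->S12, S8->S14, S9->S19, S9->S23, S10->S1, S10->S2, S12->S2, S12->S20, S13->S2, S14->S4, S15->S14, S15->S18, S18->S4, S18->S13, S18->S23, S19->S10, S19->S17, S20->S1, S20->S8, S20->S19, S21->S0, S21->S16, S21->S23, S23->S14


BFS from S0:
  layer 0: {S0}
  layer 1: {S1, S12}
  layer 2: {S2, S20}
  layer 3: {S8, S10, S19}
  layer 4: {S14, S17}
  layer 5: {S4}
Reachable set: {S0, S1, S2, S4, S8, S10, S12, S14, S17, S19, S20}
Count = 11

11


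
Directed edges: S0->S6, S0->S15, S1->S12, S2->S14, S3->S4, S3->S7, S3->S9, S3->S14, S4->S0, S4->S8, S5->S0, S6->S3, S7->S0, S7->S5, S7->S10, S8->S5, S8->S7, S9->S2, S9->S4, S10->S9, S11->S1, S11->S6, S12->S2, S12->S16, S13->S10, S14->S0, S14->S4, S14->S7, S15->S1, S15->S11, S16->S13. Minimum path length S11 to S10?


BFS layer-by-layer from S11:
  dist 0: {S11}
  dist 1: {S1, S6}
  dist 2: {S3, S12}
  dist 3: {S2, S4, S7, S9, S14, S16}
  dist 4: {S0, S5, S8, S10, S13}
  -> S10 reached at distance 4
Shortest path length = 4

4


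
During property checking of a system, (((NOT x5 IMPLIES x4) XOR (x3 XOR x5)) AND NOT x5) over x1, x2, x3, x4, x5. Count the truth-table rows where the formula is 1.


Formula: (((NOT x5 IMPLIES x4) XOR (x3 XOR x5)) AND NOT x5) over 5 vars (32 rows)
Evaluate each row (x1, x2, x3, x4, x5 as bits, MSB first):
  row 0 [00000]: (((NOT 0 IMPLIES 0) XOR (0 XOR 0)) AND NOT 0) -> 0
  row 1 [00001]: (((NOT 1 IMPLIES 0) XOR (0 XOR 1)) AND NOT 1) -> 0
  row 2 [00010]: (((NOT 0 IMPLIES 1) XOR (0 XOR 0)) AND NOT 0) -> 1
  row 3 [00011]: (((NOT 1 IMPLIES 1) XOR (0 XOR 1)) AND NOT 1) -> 0
  row 4 [00100]: (((NOT 0 IMPLIES 0) XOR (1 XOR 0)) AND NOT 0) -> 1
  row 5 [00101]: (((NOT 1 IMPLIES 0) XOR (1 XOR 1)) AND NOT 1) -> 0
  row 6 [00110]: (((NOT 0 IMPLIES 1) XOR (1 XOR 0)) AND NOT 0) -> 0
  row 7 [00111]: (((NOT 1 IMPLIES 1) XOR (1 XOR 1)) AND NOT 1) -> 0
  row 8 [01000]: (((NOT 0 IMPLIES 0) XOR (0 XOR 0)) AND NOT 0) -> 0
  row 9 [01001]: (((NOT 1 IMPLIES 0) XOR (0 XOR 1)) AND NOT 1) -> 0
  row 10 [01010]: (((NOT 0 IMPLIES 1) XOR (0 XOR 0)) AND NOT 0) -> 1
  row 11 [01011]: (((NOT 1 IMPLIES 1) XOR (0 XOR 1)) AND NOT 1) -> 0
  row 12 [01100]: (((NOT 0 IMPLIES 0) XOR (1 XOR 0)) AND NOT 0) -> 1
  row 13 [01101]: (((NOT 1 IMPLIES 0) XOR (1 XOR 1)) AND NOT 1) -> 0
  row 14 [01110]: (((NOT 0 IMPLIES 1) XOR (1 XOR 0)) AND NOT 0) -> 0
  row 15 [01111]: (((NOT 1 IMPLIES 1) XOR (1 XOR 1)) AND NOT 1) -> 0
  row 16 [10000]: (((NOT 0 IMPLIES 0) XOR (0 XOR 0)) AND NOT 0) -> 0
  row 17 [10001]: (((NOT 1 IMPLIES 0) XOR (0 XOR 1)) AND NOT 1) -> 0
  row 18 [10010]: (((NOT 0 IMPLIES 1) XOR (0 XOR 0)) AND NOT 0) -> 1
  row 19 [10011]: (((NOT 1 IMPLIES 1) XOR (0 XOR 1)) AND NOT 1) -> 0
  row 20 [10100]: (((NOT 0 IMPLIES 0) XOR (1 XOR 0)) AND NOT 0) -> 1
  row 21 [10101]: (((NOT 1 IMPLIES 0) XOR (1 XOR 1)) AND NOT 1) -> 0
  row 22 [10110]: (((NOT 0 IMPLIES 1) XOR (1 XOR 0)) AND NOT 0) -> 0
  row 23 [10111]: (((NOT 1 IMPLIES 1) XOR (1 XOR 1)) AND NOT 1) -> 0
  row 24 [11000]: (((NOT 0 IMPLIES 0) XOR (0 XOR 0)) AND NOT 0) -> 0
  row 25 [11001]: (((NOT 1 IMPLIES 0) XOR (0 XOR 1)) AND NOT 1) -> 0
  row 26 [11010]: (((NOT 0 IMPLIES 1) XOR (0 XOR 0)) AND NOT 0) -> 1
  row 27 [11011]: (((NOT 1 IMPLIES 1) XOR (0 XOR 1)) AND NOT 1) -> 0
  row 28 [11100]: (((NOT 0 IMPLIES 0) XOR (1 XOR 0)) AND NOT 0) -> 1
  row 29 [11101]: (((NOT 1 IMPLIES 0) XOR (1 XOR 1)) AND NOT 1) -> 0
  row 30 [11110]: (((NOT 0 IMPLIES 1) XOR (1 XOR 0)) AND NOT 0) -> 0
  row 31 [11111]: (((NOT 1 IMPLIES 1) XOR (1 XOR 1)) AND NOT 1) -> 0
Full result column, 8 rows per line (x1,x2 fixed per line; x3,x4,x5 runs 000..111 left to right):
  rows 0-7 [x1,x2=00]: 00101000  (ones: 2)
  rows 8-15 [x1,x2=01]: 00101000  (ones: 2)
  rows 16-23 [x1,x2=10]: 00101000  (ones: 2)
  rows 24-31 [x1,x2=11]: 00101000  (ones: 2)
Count of 1-rows = 2+2+2+2 = 8

8
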